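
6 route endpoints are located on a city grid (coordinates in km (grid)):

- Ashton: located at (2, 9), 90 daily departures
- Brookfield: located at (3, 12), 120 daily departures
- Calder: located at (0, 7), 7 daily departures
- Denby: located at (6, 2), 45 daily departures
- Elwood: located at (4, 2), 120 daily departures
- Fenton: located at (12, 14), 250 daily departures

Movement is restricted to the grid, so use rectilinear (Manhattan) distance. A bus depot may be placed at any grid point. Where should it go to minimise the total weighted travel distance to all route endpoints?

Manhattan distance separates: Σwᵢ(|x−xᵢ|+|y−yᵢ|) = Σwᵢ|x−xᵢ| + Σwᵢ|y−yᵢ|, so x and y are optimised independently as 1-D weighted medians.
Total weight W = 632; half = 316.
x-coordinate, sorted with cumulative weight:
  x=0 (Calder, w=7) cum 7
  x=2 (Ashton, w=90) cum 97
  x=3 (Brookfield, w=120) cum 217
  x=4 (Elwood, w=120) cum 337  ← median
  x=6 (Denby, w=45) cum 382
  x=12 (Fenton, w=250) cum 632
⇒ x* = 4
y-coordinate, sorted with cumulative weight:
  y=2 (Denby, w=45) cum 45
  y=2 (Elwood, w=120) cum 165
  y=7 (Calder, w=7) cum 172
  y=9 (Ashton, w=90) cum 262
  y=12 (Brookfield, w=120) cum 382  ← median
  y=14 (Fenton, w=250) cum 632
⇒ y* = 12

(4, 12)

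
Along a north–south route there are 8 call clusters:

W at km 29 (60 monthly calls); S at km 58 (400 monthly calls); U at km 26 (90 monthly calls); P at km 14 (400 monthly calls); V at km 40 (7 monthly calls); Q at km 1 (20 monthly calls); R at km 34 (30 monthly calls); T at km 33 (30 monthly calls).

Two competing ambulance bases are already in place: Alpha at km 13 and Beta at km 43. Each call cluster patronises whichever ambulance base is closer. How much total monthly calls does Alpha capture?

The indifferent point is the midpoint (13+43)/2 = 28; call clusters left of it (closer to Alpha at 13) go to Alpha, those right go to Beta.
  Q at 1 (w=20) → Alpha
  P at 14 (w=400) → Alpha
  U at 26 (w=90) → Alpha
  W at 29 (w=60) → Beta
  T at 33 (w=30) → Beta
  R at 34 (w=30) → Beta
  V at 40 (w=7) → Beta
  S at 58 (w=400) → Beta
Alpha captures 510; Beta captures 527.

510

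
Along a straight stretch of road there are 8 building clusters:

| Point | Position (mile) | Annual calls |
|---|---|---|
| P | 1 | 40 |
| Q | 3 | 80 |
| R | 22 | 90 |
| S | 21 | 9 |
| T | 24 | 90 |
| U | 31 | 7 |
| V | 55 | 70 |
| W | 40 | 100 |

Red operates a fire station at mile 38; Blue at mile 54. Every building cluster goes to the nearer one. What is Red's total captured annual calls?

416

The indifferent point is the midpoint (38+54)/2 = 46; building clusters left of it (closer to Red at 38) go to Red, those right go to Blue.
  P at 1 (w=40) → Red
  Q at 3 (w=80) → Red
  S at 21 (w=9) → Red
  R at 22 (w=90) → Red
  T at 24 (w=90) → Red
  U at 31 (w=7) → Red
  W at 40 (w=100) → Red
  V at 55 (w=70) → Blue
Red captures 416; Blue captures 70.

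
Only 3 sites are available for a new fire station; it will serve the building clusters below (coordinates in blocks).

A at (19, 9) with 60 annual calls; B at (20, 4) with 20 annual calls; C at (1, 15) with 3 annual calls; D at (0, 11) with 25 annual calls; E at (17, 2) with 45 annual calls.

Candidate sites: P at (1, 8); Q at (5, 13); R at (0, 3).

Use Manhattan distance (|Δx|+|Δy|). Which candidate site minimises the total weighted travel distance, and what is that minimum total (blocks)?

Total weighted distance at each candidate:
  P (1, 8): total = 2711
  Q (5, 13): total = 2788
  R (0, 3): total = 2969
Minimum is at P with total 2711 blocks.

P, total 2711 blocks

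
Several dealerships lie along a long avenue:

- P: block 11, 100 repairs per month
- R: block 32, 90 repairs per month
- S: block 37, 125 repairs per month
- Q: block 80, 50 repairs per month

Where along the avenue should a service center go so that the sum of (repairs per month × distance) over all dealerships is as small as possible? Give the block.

For a sum of weighted absolute distances on a line, the optimum is the weighted median (not the mean). Total weight W = 365; half-weight = 182.5.
Sort by position and accumulate weight:
  block 11 (P, w=100) → cum 100
  block 32 (R, w=90) → cum 190  ≥ 182.5 → median here
  block 37 (S, w=125) → cum 315
  block 80 (Q, w=50) → cum 365
Optimal location: block 32.

x = 32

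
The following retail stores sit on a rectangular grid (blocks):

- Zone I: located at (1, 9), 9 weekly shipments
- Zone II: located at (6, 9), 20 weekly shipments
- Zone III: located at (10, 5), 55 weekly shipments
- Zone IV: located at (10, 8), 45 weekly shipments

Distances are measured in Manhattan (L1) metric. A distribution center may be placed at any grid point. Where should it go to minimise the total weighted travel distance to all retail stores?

Manhattan distance separates: Σwᵢ(|x−xᵢ|+|y−yᵢ|) = Σwᵢ|x−xᵢ| + Σwᵢ|y−yᵢ|, so x and y are optimised independently as 1-D weighted medians.
Total weight W = 129; half = 64.5.
x-coordinate, sorted with cumulative weight:
  x=1 (Zone I, w=9) cum 9
  x=6 (Zone II, w=20) cum 29
  x=10 (Zone III, w=55) cum 84  ← median
  x=10 (Zone IV, w=45) cum 129
⇒ x* = 10
y-coordinate, sorted with cumulative weight:
  y=5 (Zone III, w=55) cum 55
  y=8 (Zone IV, w=45) cum 100  ← median
  y=9 (Zone I, w=9) cum 109
  y=9 (Zone II, w=20) cum 129
⇒ y* = 8

(10, 8)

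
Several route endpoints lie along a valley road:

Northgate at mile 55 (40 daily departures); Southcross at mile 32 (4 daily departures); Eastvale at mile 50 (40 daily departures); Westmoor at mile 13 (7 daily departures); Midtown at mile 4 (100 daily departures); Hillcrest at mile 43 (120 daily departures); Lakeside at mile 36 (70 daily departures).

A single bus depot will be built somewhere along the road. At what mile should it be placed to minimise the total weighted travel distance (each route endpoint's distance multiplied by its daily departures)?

For a sum of weighted absolute distances on a line, the optimum is the weighted median (not the mean). Total weight W = 381; half-weight = 190.5.
Sort by position and accumulate weight:
  mile 4 (Midtown, w=100) → cum 100
  mile 13 (Westmoor, w=7) → cum 107
  mile 32 (Southcross, w=4) → cum 111
  mile 36 (Lakeside, w=70) → cum 181
  mile 43 (Hillcrest, w=120) → cum 301  ≥ 190.5 → median here
  mile 50 (Eastvale, w=40) → cum 341
  mile 55 (Northgate, w=40) → cum 381
Optimal location: mile 43.

x = 43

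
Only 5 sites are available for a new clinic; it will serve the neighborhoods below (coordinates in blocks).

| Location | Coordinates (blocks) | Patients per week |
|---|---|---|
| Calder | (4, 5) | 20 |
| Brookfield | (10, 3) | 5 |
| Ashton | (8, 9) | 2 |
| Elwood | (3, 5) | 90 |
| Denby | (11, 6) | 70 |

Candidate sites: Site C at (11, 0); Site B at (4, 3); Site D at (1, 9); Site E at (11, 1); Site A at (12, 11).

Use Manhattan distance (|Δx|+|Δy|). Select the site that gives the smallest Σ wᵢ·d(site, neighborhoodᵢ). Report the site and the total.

Total weighted distance at each candidate:
  Site C (11, 0): total = 1874
  Site B (4, 3): total = 1060
  Site D (1, 9): total = 1679
  Site E (11, 1): total = 1687
  Site A (12, 11): total = 2112
Minimum is at Site B with total 1060 blocks.

Site B, total 1060 blocks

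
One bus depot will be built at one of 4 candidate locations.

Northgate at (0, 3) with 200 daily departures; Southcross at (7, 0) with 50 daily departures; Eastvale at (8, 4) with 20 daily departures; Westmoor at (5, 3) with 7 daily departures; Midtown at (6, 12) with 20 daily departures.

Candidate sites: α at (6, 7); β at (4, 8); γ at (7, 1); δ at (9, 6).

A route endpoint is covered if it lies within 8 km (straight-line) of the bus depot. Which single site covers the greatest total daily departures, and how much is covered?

Coverage radius r = 8 km; a point is covered iff (Δx)²+(Δy)² ≤ 8² = 64.
  α (6, 7): covers {Northgate, Southcross, Eastvale, Westmoor, Midtown} → 297
  β (4, 8): covers {Northgate, Eastvale, Westmoor, Midtown} → 247
  γ (7, 1): covers {Northgate, Southcross, Eastvale, Westmoor} → 277
  δ (9, 6): covers {Southcross, Eastvale, Westmoor, Midtown} → 97
Maximum coverage at α: 297 daily departures.

α, covering 297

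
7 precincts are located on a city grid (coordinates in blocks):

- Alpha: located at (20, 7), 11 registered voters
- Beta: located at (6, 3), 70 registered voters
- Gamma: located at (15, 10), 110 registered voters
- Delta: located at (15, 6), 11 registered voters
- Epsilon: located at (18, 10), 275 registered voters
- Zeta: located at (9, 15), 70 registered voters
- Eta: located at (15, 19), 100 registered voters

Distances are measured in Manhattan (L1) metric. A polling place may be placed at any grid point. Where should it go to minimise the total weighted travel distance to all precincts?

Manhattan distance separates: Σwᵢ(|x−xᵢ|+|y−yᵢ|) = Σwᵢ|x−xᵢ| + Σwᵢ|y−yᵢ|, so x and y are optimised independently as 1-D weighted medians.
Total weight W = 647; half = 323.5.
x-coordinate, sorted with cumulative weight:
  x=6 (Beta, w=70) cum 70
  x=9 (Zeta, w=70) cum 140
  x=15 (Gamma, w=110) cum 250
  x=15 (Delta, w=11) cum 261
  x=15 (Eta, w=100) cum 361  ← median
  x=18 (Epsilon, w=275) cum 636
  x=20 (Alpha, w=11) cum 647
⇒ x* = 15
y-coordinate, sorted with cumulative weight:
  y=3 (Beta, w=70) cum 70
  y=6 (Delta, w=11) cum 81
  y=7 (Alpha, w=11) cum 92
  y=10 (Gamma, w=110) cum 202
  y=10 (Epsilon, w=275) cum 477  ← median
  y=15 (Zeta, w=70) cum 547
  y=19 (Eta, w=100) cum 647
⇒ y* = 10

(15, 10)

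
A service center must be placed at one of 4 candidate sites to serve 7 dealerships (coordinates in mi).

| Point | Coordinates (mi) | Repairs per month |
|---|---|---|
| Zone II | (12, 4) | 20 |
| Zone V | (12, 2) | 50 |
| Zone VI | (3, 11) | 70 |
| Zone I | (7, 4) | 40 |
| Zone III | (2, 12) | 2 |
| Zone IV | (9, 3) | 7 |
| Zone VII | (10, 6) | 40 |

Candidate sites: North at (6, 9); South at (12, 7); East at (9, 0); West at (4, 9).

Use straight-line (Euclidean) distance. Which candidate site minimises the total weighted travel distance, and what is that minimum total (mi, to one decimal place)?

Total weighted distance at each candidate:
  North (6, 9): total = 1330.5
  South (12, 7): total = 1379.5
  East (9, 0): total = 1628.4
  West (4, 9): total = 1440.2
Minimum is at North with total 1330.5 mi.

North, total 1330.5 mi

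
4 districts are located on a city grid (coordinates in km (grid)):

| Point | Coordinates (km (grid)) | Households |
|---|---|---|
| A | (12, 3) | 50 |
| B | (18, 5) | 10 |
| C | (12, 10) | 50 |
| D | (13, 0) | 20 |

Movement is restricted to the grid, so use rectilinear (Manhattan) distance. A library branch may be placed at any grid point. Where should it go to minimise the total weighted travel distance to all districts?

Manhattan distance separates: Σwᵢ(|x−xᵢ|+|y−yᵢ|) = Σwᵢ|x−xᵢ| + Σwᵢ|y−yᵢ|, so x and y are optimised independently as 1-D weighted medians.
Total weight W = 130; half = 65.
x-coordinate, sorted with cumulative weight:
  x=12 (A, w=50) cum 50
  x=12 (C, w=50) cum 100  ← median
  x=13 (D, w=20) cum 120
  x=18 (B, w=10) cum 130
⇒ x* = 12
y-coordinate, sorted with cumulative weight:
  y=0 (D, w=20) cum 20
  y=3 (A, w=50) cum 70  ← median
  y=5 (B, w=10) cum 80
  y=10 (C, w=50) cum 130
⇒ y* = 3

(12, 3)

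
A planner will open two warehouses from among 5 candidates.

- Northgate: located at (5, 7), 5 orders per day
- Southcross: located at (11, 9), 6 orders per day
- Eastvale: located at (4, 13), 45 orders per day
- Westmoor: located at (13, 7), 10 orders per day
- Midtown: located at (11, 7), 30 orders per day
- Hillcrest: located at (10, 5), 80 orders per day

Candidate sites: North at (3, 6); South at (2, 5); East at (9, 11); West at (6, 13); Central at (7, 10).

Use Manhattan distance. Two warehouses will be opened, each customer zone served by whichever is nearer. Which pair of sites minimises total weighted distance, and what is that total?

{East, West}, total 969

Evaluate every pair (each demand assigned to the nearer of the two):
  {East, West}: total = 969
  {West, Central}: total = 1085
  {East, Central}: total = 1139
  {North, East}: total = 1174
  {North, West}: total = 1179
  {South, East}: total = 1184
  {North, Central}: total = 1255
  {South, Central}: total = 1265
  {South, West}: total = 1269
  {North, South}: total = 1461
Best pair: {East, West} with total 969.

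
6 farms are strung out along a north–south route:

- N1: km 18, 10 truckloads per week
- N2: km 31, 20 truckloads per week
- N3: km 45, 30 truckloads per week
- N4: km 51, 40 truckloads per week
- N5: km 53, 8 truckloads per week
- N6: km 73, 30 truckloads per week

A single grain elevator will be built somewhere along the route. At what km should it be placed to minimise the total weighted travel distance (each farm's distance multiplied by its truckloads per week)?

x = 51

For a sum of weighted absolute distances on a line, the optimum is the weighted median (not the mean). Total weight W = 138; half-weight = 69.
Sort by position and accumulate weight:
  km 18 (N1, w=10) → cum 10
  km 31 (N2, w=20) → cum 30
  km 45 (N3, w=30) → cum 60
  km 51 (N4, w=40) → cum 100  ≥ 69 → median here
  km 53 (N5, w=8) → cum 108
  km 73 (N6, w=30) → cum 138
Optimal location: km 51.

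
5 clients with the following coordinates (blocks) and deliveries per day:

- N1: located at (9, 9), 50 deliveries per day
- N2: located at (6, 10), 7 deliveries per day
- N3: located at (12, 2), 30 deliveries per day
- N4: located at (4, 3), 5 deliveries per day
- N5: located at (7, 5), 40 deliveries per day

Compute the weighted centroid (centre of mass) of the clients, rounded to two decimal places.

(8.73, 6.02)

The minimiser of Σwᵢ‖p−pᵢ‖² is the weighted centroid p* = (Σwᵢpᵢ)/(Σwᵢ).
Σwᵢ = 132.
Σwᵢxᵢ = 50·9 + 7·6 + 30·12 + 5·4 + 40·7 = 1152.
Σwᵢyᵢ = 50·9 + 7·10 + 30·2 + 5·3 + 40·5 = 795.
x* = 1152/132 = 8.73, y* = 795/132 = 6.02.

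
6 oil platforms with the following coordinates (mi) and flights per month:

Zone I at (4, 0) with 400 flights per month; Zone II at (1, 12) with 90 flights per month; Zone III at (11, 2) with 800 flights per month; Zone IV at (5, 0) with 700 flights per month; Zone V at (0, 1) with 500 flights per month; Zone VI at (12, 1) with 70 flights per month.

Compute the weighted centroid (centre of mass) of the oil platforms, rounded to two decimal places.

(5.79, 1.27)

The minimiser of Σwᵢ‖p−pᵢ‖² is the weighted centroid p* = (Σwᵢpᵢ)/(Σwᵢ).
Σwᵢ = 2560.
Σwᵢxᵢ = 400·4 + 90·1 + 800·11 + 700·5 + 500·0 + 70·12 = 14830.
Σwᵢyᵢ = 400·0 + 90·12 + 800·2 + 700·0 + 500·1 + 70·1 = 3250.
x* = 14830/2560 = 5.79, y* = 3250/2560 = 1.27.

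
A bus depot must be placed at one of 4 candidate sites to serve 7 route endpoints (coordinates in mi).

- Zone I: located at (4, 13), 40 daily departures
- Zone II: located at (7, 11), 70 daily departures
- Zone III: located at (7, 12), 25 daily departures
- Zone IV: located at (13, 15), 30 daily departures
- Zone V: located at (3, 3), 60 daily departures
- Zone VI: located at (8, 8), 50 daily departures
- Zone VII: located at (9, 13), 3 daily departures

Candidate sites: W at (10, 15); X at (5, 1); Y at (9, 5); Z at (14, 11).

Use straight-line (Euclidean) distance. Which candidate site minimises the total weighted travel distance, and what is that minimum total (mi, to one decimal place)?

Total weighted distance at each candidate:
  W (10, 15): total = 2003.3
  X (5, 1): total = 2547.2
  Y (9, 5): total = 1886.8
  Z (14, 11): total = 2366.0
Minimum is at Y with total 1886.8 mi.

Y, total 1886.8 mi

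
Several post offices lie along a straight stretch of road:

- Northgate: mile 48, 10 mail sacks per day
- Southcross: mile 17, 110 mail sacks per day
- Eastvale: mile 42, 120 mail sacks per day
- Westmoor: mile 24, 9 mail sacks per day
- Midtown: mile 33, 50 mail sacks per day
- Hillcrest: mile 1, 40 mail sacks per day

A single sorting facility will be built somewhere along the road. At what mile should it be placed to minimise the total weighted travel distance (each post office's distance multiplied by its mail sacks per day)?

For a sum of weighted absolute distances on a line, the optimum is the weighted median (not the mean). Total weight W = 339; half-weight = 169.5.
Sort by position and accumulate weight:
  mile 1 (Hillcrest, w=40) → cum 40
  mile 17 (Southcross, w=110) → cum 150
  mile 24 (Westmoor, w=9) → cum 159
  mile 33 (Midtown, w=50) → cum 209  ≥ 169.5 → median here
  mile 42 (Eastvale, w=120) → cum 329
  mile 48 (Northgate, w=10) → cum 339
Optimal location: mile 33.

x = 33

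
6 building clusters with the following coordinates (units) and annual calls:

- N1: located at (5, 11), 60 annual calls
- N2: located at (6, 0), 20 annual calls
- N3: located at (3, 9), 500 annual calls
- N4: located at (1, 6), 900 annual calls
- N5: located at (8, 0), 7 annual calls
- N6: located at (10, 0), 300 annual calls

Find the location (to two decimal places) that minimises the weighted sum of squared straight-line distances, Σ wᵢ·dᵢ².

The minimiser of Σwᵢ‖p−pᵢ‖² is the weighted centroid p* = (Σwᵢpᵢ)/(Σwᵢ).
Σwᵢ = 1787.
Σwᵢxᵢ = 60·5 + 20·6 + 500·3 + 900·1 + 7·8 + 300·10 = 5876.
Σwᵢyᵢ = 60·11 + 20·0 + 500·9 + 900·6 + 7·0 + 300·0 = 10560.
x* = 5876/1787 = 3.29, y* = 10560/1787 = 5.91.

(3.29, 5.91)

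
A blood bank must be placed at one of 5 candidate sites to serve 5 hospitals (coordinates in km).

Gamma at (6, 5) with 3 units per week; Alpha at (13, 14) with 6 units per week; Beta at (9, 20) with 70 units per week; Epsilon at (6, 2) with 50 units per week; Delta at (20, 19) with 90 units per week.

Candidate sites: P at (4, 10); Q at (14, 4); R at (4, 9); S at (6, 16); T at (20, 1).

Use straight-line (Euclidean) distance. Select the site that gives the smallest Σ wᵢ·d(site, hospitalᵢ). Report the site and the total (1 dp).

Total weighted distance at each candidate:
  P (4, 10): total = 2922.4
  Q (14, 4): total = 3124.2
  R (4, 9): total = 2983.1
  S (6, 16): total = 2415.3
  T (20, 1): total = 3990.9
Minimum is at S with total 2415.3 km.

S, total 2415.3 km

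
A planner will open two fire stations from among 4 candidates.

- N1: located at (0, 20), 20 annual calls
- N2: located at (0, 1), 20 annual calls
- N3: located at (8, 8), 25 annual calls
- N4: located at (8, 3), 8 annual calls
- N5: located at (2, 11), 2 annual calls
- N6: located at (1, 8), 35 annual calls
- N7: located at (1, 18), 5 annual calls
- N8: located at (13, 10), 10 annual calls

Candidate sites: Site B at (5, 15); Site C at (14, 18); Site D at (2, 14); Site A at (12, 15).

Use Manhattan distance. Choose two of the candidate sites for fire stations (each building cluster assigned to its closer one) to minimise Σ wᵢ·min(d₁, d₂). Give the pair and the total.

{Site D, Site A}, total 1199

Evaluate every pair (each demand assigned to the nearer of the two):
  {Site D, Site A}: total = 1199
  {Site B, Site D}: total = 1236
  {Site C, Site D}: total = 1262
  {Site B, Site A}: total = 1444
  {Site B, Site C}: total = 1474
  {Site C, Site A}: total = 2026
Best pair: {Site D, Site A} with total 1199.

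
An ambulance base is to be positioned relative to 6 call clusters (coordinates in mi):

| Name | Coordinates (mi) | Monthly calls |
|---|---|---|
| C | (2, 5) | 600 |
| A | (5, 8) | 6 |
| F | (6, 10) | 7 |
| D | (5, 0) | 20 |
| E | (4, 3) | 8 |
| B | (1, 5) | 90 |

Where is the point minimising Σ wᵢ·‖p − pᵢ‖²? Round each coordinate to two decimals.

(2.04, 4.91)

The minimiser of Σwᵢ‖p−pᵢ‖² is the weighted centroid p* = (Σwᵢpᵢ)/(Σwᵢ).
Σwᵢ = 731.
Σwᵢxᵢ = 600·2 + 6·5 + 7·6 + 20·5 + 8·4 + 90·1 = 1494.
Σwᵢyᵢ = 600·5 + 6·8 + 7·10 + 20·0 + 8·3 + 90·5 = 3592.
x* = 1494/731 = 2.04, y* = 3592/731 = 4.91.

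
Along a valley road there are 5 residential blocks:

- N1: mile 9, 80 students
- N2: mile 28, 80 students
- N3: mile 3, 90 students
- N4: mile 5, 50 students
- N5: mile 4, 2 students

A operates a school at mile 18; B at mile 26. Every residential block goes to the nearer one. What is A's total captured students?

222

The indifferent point is the midpoint (18+26)/2 = 22; residential blocks left of it (closer to A at 18) go to A, those right go to B.
  N3 at 3 (w=90) → A
  N5 at 4 (w=2) → A
  N4 at 5 (w=50) → A
  N1 at 9 (w=80) → A
  N2 at 28 (w=80) → B
A captures 222; B captures 80.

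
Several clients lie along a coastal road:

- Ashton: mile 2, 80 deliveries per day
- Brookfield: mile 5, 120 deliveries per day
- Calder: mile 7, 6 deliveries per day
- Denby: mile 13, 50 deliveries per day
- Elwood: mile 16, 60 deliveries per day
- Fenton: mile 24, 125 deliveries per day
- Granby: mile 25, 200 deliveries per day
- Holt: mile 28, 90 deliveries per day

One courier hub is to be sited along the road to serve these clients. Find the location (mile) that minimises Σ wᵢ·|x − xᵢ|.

For a sum of weighted absolute distances on a line, the optimum is the weighted median (not the mean). Total weight W = 731; half-weight = 365.5.
Sort by position and accumulate weight:
  mile 2 (Ashton, w=80) → cum 80
  mile 5 (Brookfield, w=120) → cum 200
  mile 7 (Calder, w=6) → cum 206
  mile 13 (Denby, w=50) → cum 256
  mile 16 (Elwood, w=60) → cum 316
  mile 24 (Fenton, w=125) → cum 441  ≥ 365.5 → median here
  mile 25 (Granby, w=200) → cum 641
  mile 28 (Holt, w=90) → cum 731
Optimal location: mile 24.

x = 24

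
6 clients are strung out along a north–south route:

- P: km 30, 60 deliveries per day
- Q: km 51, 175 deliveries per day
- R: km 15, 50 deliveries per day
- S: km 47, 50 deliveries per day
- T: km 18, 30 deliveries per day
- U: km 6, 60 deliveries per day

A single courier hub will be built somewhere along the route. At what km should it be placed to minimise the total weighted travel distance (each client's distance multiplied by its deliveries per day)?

For a sum of weighted absolute distances on a line, the optimum is the weighted median (not the mean). Total weight W = 425; half-weight = 212.5.
Sort by position and accumulate weight:
  km 6 (U, w=60) → cum 60
  km 15 (R, w=50) → cum 110
  km 18 (T, w=30) → cum 140
  km 30 (P, w=60) → cum 200
  km 47 (S, w=50) → cum 250  ≥ 212.5 → median here
  km 51 (Q, w=175) → cum 425
Optimal location: km 47.

x = 47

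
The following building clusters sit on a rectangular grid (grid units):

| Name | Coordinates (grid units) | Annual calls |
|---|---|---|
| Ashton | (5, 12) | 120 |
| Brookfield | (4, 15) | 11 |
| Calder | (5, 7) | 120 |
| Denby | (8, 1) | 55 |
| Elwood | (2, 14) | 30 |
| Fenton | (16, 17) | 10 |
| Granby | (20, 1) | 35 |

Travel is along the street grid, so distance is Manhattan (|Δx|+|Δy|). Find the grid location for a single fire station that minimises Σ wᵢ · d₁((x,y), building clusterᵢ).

Manhattan distance separates: Σwᵢ(|x−xᵢ|+|y−yᵢ|) = Σwᵢ|x−xᵢ| + Σwᵢ|y−yᵢ|, so x and y are optimised independently as 1-D weighted medians.
Total weight W = 381; half = 190.5.
x-coordinate, sorted with cumulative weight:
  x=2 (Elwood, w=30) cum 30
  x=4 (Brookfield, w=11) cum 41
  x=5 (Ashton, w=120) cum 161
  x=5 (Calder, w=120) cum 281  ← median
  x=8 (Denby, w=55) cum 336
  x=16 (Fenton, w=10) cum 346
  x=20 (Granby, w=35) cum 381
⇒ x* = 5
y-coordinate, sorted with cumulative weight:
  y=1 (Denby, w=55) cum 55
  y=1 (Granby, w=35) cum 90
  y=7 (Calder, w=120) cum 210  ← median
  y=12 (Ashton, w=120) cum 330
  y=14 (Elwood, w=30) cum 360
  y=15 (Brookfield, w=11) cum 371
  y=17 (Fenton, w=10) cum 381
⇒ y* = 7

(5, 7)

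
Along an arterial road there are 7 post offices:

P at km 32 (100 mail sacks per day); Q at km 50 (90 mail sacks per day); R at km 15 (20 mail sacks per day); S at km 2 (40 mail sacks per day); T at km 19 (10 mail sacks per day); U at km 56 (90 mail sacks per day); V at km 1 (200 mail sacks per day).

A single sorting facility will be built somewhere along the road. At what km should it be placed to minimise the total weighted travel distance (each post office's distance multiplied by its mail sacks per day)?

x = 32

For a sum of weighted absolute distances on a line, the optimum is the weighted median (not the mean). Total weight W = 550; half-weight = 275.
Sort by position and accumulate weight:
  km 1 (V, w=200) → cum 200
  km 2 (S, w=40) → cum 240
  km 15 (R, w=20) → cum 260
  km 19 (T, w=10) → cum 270
  km 32 (P, w=100) → cum 370  ≥ 275 → median here
  km 50 (Q, w=90) → cum 460
  km 56 (U, w=90) → cum 550
Optimal location: km 32.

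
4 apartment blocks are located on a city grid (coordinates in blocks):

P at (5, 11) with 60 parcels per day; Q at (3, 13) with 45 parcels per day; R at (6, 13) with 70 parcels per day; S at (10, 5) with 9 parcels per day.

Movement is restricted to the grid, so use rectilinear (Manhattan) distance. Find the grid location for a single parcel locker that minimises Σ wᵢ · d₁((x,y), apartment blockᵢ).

(5, 13)

Manhattan distance separates: Σwᵢ(|x−xᵢ|+|y−yᵢ|) = Σwᵢ|x−xᵢ| + Σwᵢ|y−yᵢ|, so x and y are optimised independently as 1-D weighted medians.
Total weight W = 184; half = 92.
x-coordinate, sorted with cumulative weight:
  x=3 (Q, w=45) cum 45
  x=5 (P, w=60) cum 105  ← median
  x=6 (R, w=70) cum 175
  x=10 (S, w=9) cum 184
⇒ x* = 5
y-coordinate, sorted with cumulative weight:
  y=5 (S, w=9) cum 9
  y=11 (P, w=60) cum 69
  y=13 (Q, w=45) cum 114  ← median
  y=13 (R, w=70) cum 184
⇒ y* = 13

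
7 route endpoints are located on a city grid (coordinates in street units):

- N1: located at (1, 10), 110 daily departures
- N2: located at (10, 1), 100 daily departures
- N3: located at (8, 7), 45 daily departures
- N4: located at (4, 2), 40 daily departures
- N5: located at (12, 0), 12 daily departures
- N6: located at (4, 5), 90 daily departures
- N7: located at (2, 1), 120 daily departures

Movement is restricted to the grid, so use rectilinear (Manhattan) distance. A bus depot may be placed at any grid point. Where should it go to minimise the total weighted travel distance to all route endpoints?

Manhattan distance separates: Σwᵢ(|x−xᵢ|+|y−yᵢ|) = Σwᵢ|x−xᵢ| + Σwᵢ|y−yᵢ|, so x and y are optimised independently as 1-D weighted medians.
Total weight W = 517; half = 258.5.
x-coordinate, sorted with cumulative weight:
  x=1 (N1, w=110) cum 110
  x=2 (N7, w=120) cum 230
  x=4 (N4, w=40) cum 270  ← median
  x=4 (N6, w=90) cum 360
  x=8 (N3, w=45) cum 405
  x=10 (N2, w=100) cum 505
  x=12 (N5, w=12) cum 517
⇒ x* = 4
y-coordinate, sorted with cumulative weight:
  y=0 (N5, w=12) cum 12
  y=1 (N2, w=100) cum 112
  y=1 (N7, w=120) cum 232
  y=2 (N4, w=40) cum 272  ← median
  y=5 (N6, w=90) cum 362
  y=7 (N3, w=45) cum 407
  y=10 (N1, w=110) cum 517
⇒ y* = 2

(4, 2)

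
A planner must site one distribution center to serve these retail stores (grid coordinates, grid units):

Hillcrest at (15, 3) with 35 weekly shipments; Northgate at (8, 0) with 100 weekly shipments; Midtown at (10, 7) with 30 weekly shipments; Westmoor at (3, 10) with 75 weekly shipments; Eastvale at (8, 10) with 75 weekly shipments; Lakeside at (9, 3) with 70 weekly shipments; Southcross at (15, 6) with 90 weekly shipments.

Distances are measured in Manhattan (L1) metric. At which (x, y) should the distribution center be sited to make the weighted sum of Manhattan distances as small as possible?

(8, 6)

Manhattan distance separates: Σwᵢ(|x−xᵢ|+|y−yᵢ|) = Σwᵢ|x−xᵢ| + Σwᵢ|y−yᵢ|, so x and y are optimised independently as 1-D weighted medians.
Total weight W = 475; half = 237.5.
x-coordinate, sorted with cumulative weight:
  x=3 (Westmoor, w=75) cum 75
  x=8 (Northgate, w=100) cum 175
  x=8 (Eastvale, w=75) cum 250  ← median
  x=9 (Lakeside, w=70) cum 320
  x=10 (Midtown, w=30) cum 350
  x=15 (Hillcrest, w=35) cum 385
  x=15 (Southcross, w=90) cum 475
⇒ x* = 8
y-coordinate, sorted with cumulative weight:
  y=0 (Northgate, w=100) cum 100
  y=3 (Hillcrest, w=35) cum 135
  y=3 (Lakeside, w=70) cum 205
  y=6 (Southcross, w=90) cum 295  ← median
  y=7 (Midtown, w=30) cum 325
  y=10 (Westmoor, w=75) cum 400
  y=10 (Eastvale, w=75) cum 475
⇒ y* = 6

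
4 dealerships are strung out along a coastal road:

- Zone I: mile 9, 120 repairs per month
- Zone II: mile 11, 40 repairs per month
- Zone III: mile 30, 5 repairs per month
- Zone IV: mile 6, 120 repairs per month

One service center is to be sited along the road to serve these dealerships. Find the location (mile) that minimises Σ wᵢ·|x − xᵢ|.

For a sum of weighted absolute distances on a line, the optimum is the weighted median (not the mean). Total weight W = 285; half-weight = 142.5.
Sort by position and accumulate weight:
  mile 6 (Zone IV, w=120) → cum 120
  mile 9 (Zone I, w=120) → cum 240  ≥ 142.5 → median here
  mile 11 (Zone II, w=40) → cum 280
  mile 30 (Zone III, w=5) → cum 285
Optimal location: mile 9.

x = 9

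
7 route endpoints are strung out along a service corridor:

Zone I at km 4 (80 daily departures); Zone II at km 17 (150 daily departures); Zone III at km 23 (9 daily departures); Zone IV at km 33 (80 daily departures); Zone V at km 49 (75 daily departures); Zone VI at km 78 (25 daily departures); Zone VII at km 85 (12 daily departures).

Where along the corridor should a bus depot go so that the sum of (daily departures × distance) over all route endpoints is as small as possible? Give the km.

x = 17

For a sum of weighted absolute distances on a line, the optimum is the weighted median (not the mean). Total weight W = 431; half-weight = 215.5.
Sort by position and accumulate weight:
  km 4 (Zone I, w=80) → cum 80
  km 17 (Zone II, w=150) → cum 230  ≥ 215.5 → median here
  km 23 (Zone III, w=9) → cum 239
  km 33 (Zone IV, w=80) → cum 319
  km 49 (Zone V, w=75) → cum 394
  km 78 (Zone VI, w=25) → cum 419
  km 85 (Zone VII, w=12) → cum 431
Optimal location: km 17.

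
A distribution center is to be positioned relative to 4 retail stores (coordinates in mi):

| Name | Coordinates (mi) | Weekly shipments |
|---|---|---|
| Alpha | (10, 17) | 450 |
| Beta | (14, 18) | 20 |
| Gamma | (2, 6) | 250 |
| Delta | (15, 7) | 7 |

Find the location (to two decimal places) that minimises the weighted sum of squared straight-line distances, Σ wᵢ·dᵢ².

(7.41, 13.15)

The minimiser of Σwᵢ‖p−pᵢ‖² is the weighted centroid p* = (Σwᵢpᵢ)/(Σwᵢ).
Σwᵢ = 727.
Σwᵢxᵢ = 450·10 + 20·14 + 250·2 + 7·15 = 5385.
Σwᵢyᵢ = 450·17 + 20·18 + 250·6 + 7·7 = 9559.
x* = 5385/727 = 7.41, y* = 9559/727 = 13.15.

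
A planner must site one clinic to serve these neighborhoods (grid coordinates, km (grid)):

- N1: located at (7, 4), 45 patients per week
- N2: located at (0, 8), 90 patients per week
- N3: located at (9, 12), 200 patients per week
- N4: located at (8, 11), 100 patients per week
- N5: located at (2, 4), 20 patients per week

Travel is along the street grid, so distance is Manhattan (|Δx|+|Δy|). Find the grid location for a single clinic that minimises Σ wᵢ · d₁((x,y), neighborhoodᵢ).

(8, 11)

Manhattan distance separates: Σwᵢ(|x−xᵢ|+|y−yᵢ|) = Σwᵢ|x−xᵢ| + Σwᵢ|y−yᵢ|, so x and y are optimised independently as 1-D weighted medians.
Total weight W = 455; half = 227.5.
x-coordinate, sorted with cumulative weight:
  x=0 (N2, w=90) cum 90
  x=2 (N5, w=20) cum 110
  x=7 (N1, w=45) cum 155
  x=8 (N4, w=100) cum 255  ← median
  x=9 (N3, w=200) cum 455
⇒ x* = 8
y-coordinate, sorted with cumulative weight:
  y=4 (N1, w=45) cum 45
  y=4 (N5, w=20) cum 65
  y=8 (N2, w=90) cum 155
  y=11 (N4, w=100) cum 255  ← median
  y=12 (N3, w=200) cum 455
⇒ y* = 11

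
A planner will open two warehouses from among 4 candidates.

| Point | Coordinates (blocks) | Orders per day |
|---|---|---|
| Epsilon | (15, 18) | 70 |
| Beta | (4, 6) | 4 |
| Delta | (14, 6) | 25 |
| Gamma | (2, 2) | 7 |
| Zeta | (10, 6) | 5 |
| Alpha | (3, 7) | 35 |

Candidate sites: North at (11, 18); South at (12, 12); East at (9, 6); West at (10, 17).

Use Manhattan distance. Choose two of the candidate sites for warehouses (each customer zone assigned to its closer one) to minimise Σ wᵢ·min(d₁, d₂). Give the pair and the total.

{North, East}, total 752

Evaluate every pair (each demand assigned to the nearer of the two):
  {North, East}: total = 752
  {East, West}: total = 892
  {South, East}: total = 1102
  {North, South}: total = 1206
  {South, West}: total = 1346
  {North, West}: total = 1534
Best pair: {North, East} with total 752.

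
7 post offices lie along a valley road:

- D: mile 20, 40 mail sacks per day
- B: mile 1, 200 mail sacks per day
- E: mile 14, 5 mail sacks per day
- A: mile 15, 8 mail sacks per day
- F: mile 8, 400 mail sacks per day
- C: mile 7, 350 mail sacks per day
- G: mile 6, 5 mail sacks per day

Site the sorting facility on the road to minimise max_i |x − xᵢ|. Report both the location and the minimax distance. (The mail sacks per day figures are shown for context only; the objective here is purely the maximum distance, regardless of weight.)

The 1-center on a line is the midpoint of the two extreme points: leftmost at 1, rightmost at 20.
Optimal location = (1 + 20)/2 = 10.5; maximum distance = (20 − 1)/2 = 9.5.

location 10.5, max distance 9.5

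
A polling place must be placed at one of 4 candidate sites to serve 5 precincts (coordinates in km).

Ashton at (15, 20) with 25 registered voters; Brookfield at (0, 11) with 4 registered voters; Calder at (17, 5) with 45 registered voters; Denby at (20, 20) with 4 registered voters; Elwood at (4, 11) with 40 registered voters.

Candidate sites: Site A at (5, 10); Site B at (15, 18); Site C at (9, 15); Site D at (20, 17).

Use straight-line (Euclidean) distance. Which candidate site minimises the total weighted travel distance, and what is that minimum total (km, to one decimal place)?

Site A, total 1087.6 km

Total weighted distance at each candidate:
  Site A (5, 10): total = 1087.6
  Site B (15, 18): total = 1251.2
  Site C (9, 15): total = 1115.4
  Site D (20, 17): total = 1481.4
Minimum is at Site A with total 1087.6 km.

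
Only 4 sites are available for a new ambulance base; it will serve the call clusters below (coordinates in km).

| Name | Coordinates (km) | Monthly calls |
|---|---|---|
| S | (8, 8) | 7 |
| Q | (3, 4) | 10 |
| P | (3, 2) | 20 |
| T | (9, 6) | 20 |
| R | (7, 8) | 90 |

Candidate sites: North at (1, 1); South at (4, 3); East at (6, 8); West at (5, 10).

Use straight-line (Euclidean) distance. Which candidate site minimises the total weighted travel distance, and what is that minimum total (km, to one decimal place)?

East, total 360.3 km

Total weighted distance at each candidate:
  North (1, 1): total = 1168.5
  South (4, 3): total = 728.7
  East (6, 8): total = 360.3
  West (5, 10): total = 621.1
Minimum is at East with total 360.3 km.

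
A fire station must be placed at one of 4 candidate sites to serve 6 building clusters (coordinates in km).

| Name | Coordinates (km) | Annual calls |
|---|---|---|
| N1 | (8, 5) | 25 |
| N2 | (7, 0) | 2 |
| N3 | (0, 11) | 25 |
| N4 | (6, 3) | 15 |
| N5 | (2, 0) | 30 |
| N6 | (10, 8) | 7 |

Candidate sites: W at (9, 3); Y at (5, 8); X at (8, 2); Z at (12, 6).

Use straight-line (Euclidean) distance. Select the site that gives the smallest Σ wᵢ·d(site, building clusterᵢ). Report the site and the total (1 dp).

Total weighted distance at each candidate:
  W (9, 3): total = 673.3
  Y (5, 8): total = 636.1
  X (8, 2): total = 648.1
  Z (12, 6): total = 914.0
Minimum is at Y with total 636.1 km.

Y, total 636.1 km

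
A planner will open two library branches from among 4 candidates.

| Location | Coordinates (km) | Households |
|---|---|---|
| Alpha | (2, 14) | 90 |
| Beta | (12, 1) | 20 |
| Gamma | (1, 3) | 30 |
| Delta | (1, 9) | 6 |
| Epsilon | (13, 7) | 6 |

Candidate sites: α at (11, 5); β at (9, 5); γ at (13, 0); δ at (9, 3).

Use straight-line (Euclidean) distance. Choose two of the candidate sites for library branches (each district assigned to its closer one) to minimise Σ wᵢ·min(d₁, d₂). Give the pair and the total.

{β, γ}, total 1382.3

Evaluate every pair (each demand assigned to the nearer of the two):
  {β, γ}: total = 1382.3
  {β, δ}: total = 1418.8
  {α, β}: total = 1426.6
  {α, δ}: total = 1534.6
  {γ, δ}: total = 1535.7
  {α, γ}: total = 1561.3
Best pair: {β, γ} with total 1382.3.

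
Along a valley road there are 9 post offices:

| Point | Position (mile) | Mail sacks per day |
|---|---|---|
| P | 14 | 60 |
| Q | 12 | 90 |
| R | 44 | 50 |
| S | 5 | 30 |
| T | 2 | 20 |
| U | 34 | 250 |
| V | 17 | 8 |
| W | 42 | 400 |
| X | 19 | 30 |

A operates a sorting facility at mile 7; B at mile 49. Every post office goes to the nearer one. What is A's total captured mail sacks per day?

238

The indifferent point is the midpoint (7+49)/2 = 28; post offices left of it (closer to A at 7) go to A, those right go to B.
  T at 2 (w=20) → A
  S at 5 (w=30) → A
  Q at 12 (w=90) → A
  P at 14 (w=60) → A
  V at 17 (w=8) → A
  X at 19 (w=30) → A
  U at 34 (w=250) → B
  W at 42 (w=400) → B
  R at 44 (w=50) → B
A captures 238; B captures 700.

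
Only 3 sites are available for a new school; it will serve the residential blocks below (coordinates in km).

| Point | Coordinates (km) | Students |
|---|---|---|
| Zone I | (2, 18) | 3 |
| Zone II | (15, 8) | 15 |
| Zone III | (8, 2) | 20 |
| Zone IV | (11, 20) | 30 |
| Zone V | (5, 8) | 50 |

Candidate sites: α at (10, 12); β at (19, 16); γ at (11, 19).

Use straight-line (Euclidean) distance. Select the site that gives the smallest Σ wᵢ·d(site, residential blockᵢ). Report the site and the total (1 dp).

Total weighted distance at each candidate:
  α (10, 12): total = 892.0
  β (19, 16): total = 1616.2
  γ (11, 19): total = 1204.5
Minimum is at α with total 892.0 km.

α, total 892.0 km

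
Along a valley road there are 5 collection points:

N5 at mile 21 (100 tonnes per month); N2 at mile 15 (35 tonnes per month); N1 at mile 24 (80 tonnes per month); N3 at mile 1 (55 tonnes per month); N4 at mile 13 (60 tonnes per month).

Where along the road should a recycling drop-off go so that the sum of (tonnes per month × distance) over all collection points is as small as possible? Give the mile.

For a sum of weighted absolute distances on a line, the optimum is the weighted median (not the mean). Total weight W = 330; half-weight = 165.
Sort by position and accumulate weight:
  mile 1 (N3, w=55) → cum 55
  mile 13 (N4, w=60) → cum 115
  mile 15 (N2, w=35) → cum 150
  mile 21 (N5, w=100) → cum 250  ≥ 165 → median here
  mile 24 (N1, w=80) → cum 330
Optimal location: mile 21.

x = 21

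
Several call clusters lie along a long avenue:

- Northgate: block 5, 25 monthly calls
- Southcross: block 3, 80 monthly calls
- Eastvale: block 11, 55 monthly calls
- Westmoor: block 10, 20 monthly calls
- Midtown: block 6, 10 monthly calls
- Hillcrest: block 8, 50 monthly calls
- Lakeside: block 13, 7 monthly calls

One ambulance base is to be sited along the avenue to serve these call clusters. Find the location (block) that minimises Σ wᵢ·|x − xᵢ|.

For a sum of weighted absolute distances on a line, the optimum is the weighted median (not the mean). Total weight W = 247; half-weight = 123.5.
Sort by position and accumulate weight:
  block 3 (Southcross, w=80) → cum 80
  block 5 (Northgate, w=25) → cum 105
  block 6 (Midtown, w=10) → cum 115
  block 8 (Hillcrest, w=50) → cum 165  ≥ 123.5 → median here
  block 10 (Westmoor, w=20) → cum 185
  block 11 (Eastvale, w=55) → cum 240
  block 13 (Lakeside, w=7) → cum 247
Optimal location: block 8.

x = 8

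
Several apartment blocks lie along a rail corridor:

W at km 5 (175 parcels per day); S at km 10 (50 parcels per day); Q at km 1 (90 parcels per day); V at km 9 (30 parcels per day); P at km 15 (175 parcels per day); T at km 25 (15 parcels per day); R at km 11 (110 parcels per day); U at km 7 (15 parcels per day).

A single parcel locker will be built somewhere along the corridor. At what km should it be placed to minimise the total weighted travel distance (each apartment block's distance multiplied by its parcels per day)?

For a sum of weighted absolute distances on a line, the optimum is the weighted median (not the mean). Total weight W = 660; half-weight = 330.
Sort by position and accumulate weight:
  km 1 (Q, w=90) → cum 90
  km 5 (W, w=175) → cum 265
  km 7 (U, w=15) → cum 280
  km 9 (V, w=30) → cum 310
  km 10 (S, w=50) → cum 360  ≥ 330 → median here
  km 11 (R, w=110) → cum 470
  km 15 (P, w=175) → cum 645
  km 25 (T, w=15) → cum 660
Optimal location: km 10.

x = 10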